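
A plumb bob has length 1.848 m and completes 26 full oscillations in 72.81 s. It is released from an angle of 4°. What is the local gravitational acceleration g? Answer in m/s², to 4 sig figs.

T = 72.81/26 = 2.8004 s.
From T = 2π√(L/g), g = 4π²L/T² = 4π² × 1.848/2.8004² = 9.303 m/s².

9.303 m/s²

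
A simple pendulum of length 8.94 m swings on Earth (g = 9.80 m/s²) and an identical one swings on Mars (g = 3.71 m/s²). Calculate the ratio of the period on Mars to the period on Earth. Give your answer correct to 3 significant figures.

T ∝ 1/√g, so T₂/T₁ = √(g₁/g₂) = √(9.80/3.71) = 1.63.

1.63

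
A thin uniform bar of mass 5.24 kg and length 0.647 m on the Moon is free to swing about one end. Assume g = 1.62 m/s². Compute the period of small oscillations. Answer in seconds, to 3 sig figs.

For a physical pendulum T = 2π√(I/(mgd)), with d = 0.3235 m from pivot to centre of mass.
I_cm = mL²/12 = 5.24 × 0.647²/12 = 0.1828 kg·m²; I = I_cm + md² = 0.1828 + 5.24 × 0.3235² = 0.7312 kg·m².
T = 2π√(0.7312/(5.24 × 1.62 × 0.3235)) = 3.24 s.

3.24 s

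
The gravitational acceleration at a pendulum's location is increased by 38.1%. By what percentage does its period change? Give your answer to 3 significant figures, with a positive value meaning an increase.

T ∝ 1/√g, so T'/T = 1/√(1.381) = 0.8509.
Percentage change in T = (0.8509 − 1) × 100% = -14.9%.

-14.9%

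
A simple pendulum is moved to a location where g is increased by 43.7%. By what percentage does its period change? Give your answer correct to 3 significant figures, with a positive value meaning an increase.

-16.6%

T ∝ 1/√g, so T'/T = 1/√(1.437) = 0.8342.
Percentage change in T = (0.8342 − 1) × 100% = -16.6%.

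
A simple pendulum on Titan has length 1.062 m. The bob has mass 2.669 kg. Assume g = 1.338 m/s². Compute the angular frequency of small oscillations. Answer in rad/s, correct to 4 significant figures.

ω = √(g/L) = √(1.338/1.062) = 1.122 rad/s.

1.122 rad/s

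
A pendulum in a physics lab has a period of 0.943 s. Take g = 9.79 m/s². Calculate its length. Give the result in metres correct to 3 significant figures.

From T = 2π√(L/g), L = gT²/(4π²) = 9.79 × 0.9430²/(4π²) = 0.221 m.

0.221 m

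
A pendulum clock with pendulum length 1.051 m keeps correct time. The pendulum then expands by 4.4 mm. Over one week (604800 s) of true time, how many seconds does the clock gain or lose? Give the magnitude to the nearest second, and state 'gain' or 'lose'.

T ∝ √L, so T'/T = √(1.05540/1.051) = 1.00209.
In 604800 s of true time the clock registers 604800/1.00209 = 603538.0 s, so it loses 1262 s.

lose 1262 s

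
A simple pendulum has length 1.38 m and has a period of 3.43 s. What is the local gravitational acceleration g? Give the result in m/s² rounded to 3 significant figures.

From T = 2π√(L/g), g = 4π²L/T² = 4π² × 1.38/3.430² = 4.63 m/s².

4.63 m/s²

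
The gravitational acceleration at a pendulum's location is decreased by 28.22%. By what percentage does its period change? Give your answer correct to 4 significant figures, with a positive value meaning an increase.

18.03%

T ∝ 1/√g, so T'/T = 1/√(0.71780) = 1.1803.
Percentage change in T = (1.1803 − 1) × 100% = 18.03%.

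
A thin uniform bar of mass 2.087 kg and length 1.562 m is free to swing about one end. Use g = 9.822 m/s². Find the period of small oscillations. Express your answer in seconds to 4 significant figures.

For a physical pendulum T = 2π√(I/(mgd)), with d = 0.78100 m from pivot to centre of mass.
I_cm = mL²/12 = 2.087 × 1.562²/12 = 0.42433 kg·m²; I = I_cm + md² = 0.42433 + 2.087 × 0.78100² = 1.6973 kg·m².
T = 2π√(1.6973/(2.087 × 9.822 × 0.78100)) = 2.046 s.

2.046 s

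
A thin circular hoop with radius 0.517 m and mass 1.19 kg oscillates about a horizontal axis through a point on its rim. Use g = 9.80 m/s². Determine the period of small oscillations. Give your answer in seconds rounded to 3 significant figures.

2.04 s

I_cm = mr² = 0.3181 kg·m². The pivot is at distance d = 0.517 m from the centre of mass.
By the parallel-axis theorem, I = I_cm + md² = 0.3181 + 0.3181 = 0.6361 kg·m².
T = 2π√(I/(mgd)) = 2π√(0.6361/(1.19 × 9.80 × 0.517)) = 2.04 s.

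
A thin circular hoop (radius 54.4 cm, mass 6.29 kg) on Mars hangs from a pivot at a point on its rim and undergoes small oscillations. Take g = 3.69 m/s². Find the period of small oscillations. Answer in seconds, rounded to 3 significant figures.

3.41 s

I_cm = mr² = 1.861 kg·m². The pivot is at distance d = 0.544 m from the centre of mass.
By the parallel-axis theorem, I = I_cm + md² = 1.861 + 1.861 = 3.723 kg·m².
T = 2π√(I/(mgd)) = 2π√(3.723/(6.29 × 3.69 × 0.544)) = 3.41 s.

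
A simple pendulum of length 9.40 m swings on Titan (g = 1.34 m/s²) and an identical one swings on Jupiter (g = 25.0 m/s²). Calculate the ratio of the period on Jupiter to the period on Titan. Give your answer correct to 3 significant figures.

T ∝ 1/√g, so T₂/T₁ = √(g₁/g₂) = √(1.34/25.0) = 0.232.

0.232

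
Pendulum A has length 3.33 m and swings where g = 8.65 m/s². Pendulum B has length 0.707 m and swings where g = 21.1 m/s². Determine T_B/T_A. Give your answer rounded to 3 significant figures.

0.295

T = 2π√(L/g), so T_B/T_A = √((L_B/g_B)/(L_A/g_A)) = √((0.707/21.1)/(3.33/8.65)) = 0.295.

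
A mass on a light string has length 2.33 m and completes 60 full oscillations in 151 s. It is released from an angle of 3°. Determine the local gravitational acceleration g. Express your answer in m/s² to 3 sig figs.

14.5 m/s²

T = 151/60 = 2.517 s.
From T = 2π√(L/g), g = 4π²L/T² = 4π² × 2.33/2.517² = 14.5 m/s².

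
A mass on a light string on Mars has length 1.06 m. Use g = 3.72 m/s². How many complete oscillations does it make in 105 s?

31

T = 2π√(L/g) = 2π√(1.06/3.72) = 3.354 s.
Number of complete oscillations = ⌊105/3.354⌋ = ⌊31.31⌋ = 31.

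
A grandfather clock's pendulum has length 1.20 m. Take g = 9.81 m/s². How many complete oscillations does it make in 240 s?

T = 2π√(L/g) = 2π√(1.20/9.81) = 2.198 s.
Number of complete oscillations = ⌊240/2.198⌋ = ⌊109.2⌋ = 109.

109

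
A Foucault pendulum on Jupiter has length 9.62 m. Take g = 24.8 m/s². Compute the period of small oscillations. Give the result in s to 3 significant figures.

3.91 s

T = 2π√(L/g) = 2π√(9.62/24.8) = 2π × 0.6228 = 3.91 s.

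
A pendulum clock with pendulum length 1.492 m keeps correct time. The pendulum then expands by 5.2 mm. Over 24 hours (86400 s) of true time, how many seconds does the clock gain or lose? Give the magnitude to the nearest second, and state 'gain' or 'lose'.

lose 150 s

T ∝ √L, so T'/T = √(1.49720/1.492) = 1.00174.
In 86400 s of true time the clock registers 86400/1.00174 = 86249.8 s, so it loses 150 s.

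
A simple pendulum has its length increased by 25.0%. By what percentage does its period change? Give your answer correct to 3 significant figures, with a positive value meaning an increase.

T ∝ √L, so T'/T = √(1.250) = 1.118.
Percentage change in T = (1.118 − 1) × 100% = 11.8%.

11.8%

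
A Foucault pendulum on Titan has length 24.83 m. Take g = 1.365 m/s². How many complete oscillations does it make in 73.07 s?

T = 2π√(L/g) = 2π√(24.83/1.365) = 26.798 s.
Number of complete oscillations = ⌊73.07/26.798⌋ = ⌊2.7267⌋ = 2.

2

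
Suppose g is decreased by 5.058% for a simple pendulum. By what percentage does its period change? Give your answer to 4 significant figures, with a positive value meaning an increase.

2.629%

T ∝ 1/√g, so T'/T = 1/√(0.94942) = 1.0263.
Percentage change in T = (1.0263 − 1) × 100% = 2.629%.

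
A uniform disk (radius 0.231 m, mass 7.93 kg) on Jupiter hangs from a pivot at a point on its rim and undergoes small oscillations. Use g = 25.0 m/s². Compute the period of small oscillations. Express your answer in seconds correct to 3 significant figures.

I_cm = ½mr² = 0.2116 kg·m². The pivot is at distance d = 0.231 m from the centre of mass.
By the parallel-axis theorem, I = I_cm + md² = 0.2116 + 0.4232 = 0.6347 kg·m².
T = 2π√(I/(mgd)) = 2π√(0.6347/(7.93 × 25.0 × 0.231)) = 0.740 s.

0.740 s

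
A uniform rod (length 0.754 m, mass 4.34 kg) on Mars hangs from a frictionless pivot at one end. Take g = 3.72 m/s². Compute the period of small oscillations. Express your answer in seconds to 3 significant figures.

2.31 s

For a physical pendulum T = 2π√(I/(mgd)), with d = 0.3770 m from pivot to centre of mass.
I_cm = mL²/12 = 4.34 × 0.754²/12 = 0.2056 kg·m²; I = I_cm + md² = 0.2056 + 4.34 × 0.3770² = 0.8225 kg·m².
T = 2π√(0.8225/(4.34 × 3.72 × 0.3770)) = 2.31 s.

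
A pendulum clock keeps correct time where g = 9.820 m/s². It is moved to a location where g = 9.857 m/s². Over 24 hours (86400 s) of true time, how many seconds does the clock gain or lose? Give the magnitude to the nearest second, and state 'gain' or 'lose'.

gain 163 s

The clock's period scales as T ∝ 1/√g, so T'/T = √(9.820/9.857) = 0.998121.
In 86400 s of true time the clock registers 86400/0.998121 = 86562.6 s, so it gains 163 s.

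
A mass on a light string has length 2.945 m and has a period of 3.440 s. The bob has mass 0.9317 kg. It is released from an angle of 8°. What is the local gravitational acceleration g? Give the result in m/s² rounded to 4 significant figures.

From T = 2π√(L/g), g = 4π²L/T² = 4π² × 2.945/3.4400² = 9.825 m/s².

9.825 m/s²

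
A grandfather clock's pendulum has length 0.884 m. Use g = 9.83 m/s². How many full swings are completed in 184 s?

97

T = 2π√(L/g) = 2π√(0.884/9.83) = 1.884 s.
Number of complete oscillations = ⌊184/1.884⌋ = ⌊97.65⌋ = 97.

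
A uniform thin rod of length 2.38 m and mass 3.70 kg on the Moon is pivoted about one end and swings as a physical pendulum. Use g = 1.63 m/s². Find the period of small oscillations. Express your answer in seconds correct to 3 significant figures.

For a physical pendulum T = 2π√(I/(mgd)), with d = 1.190 m from pivot to centre of mass.
I_cm = mL²/12 = 3.70 × 2.38²/12 = 1.747 kg·m²; I = I_cm + md² = 1.747 + 3.70 × 1.190² = 6.986 kg·m².
T = 2π√(6.986/(3.70 × 1.63 × 1.190)) = 6.20 s.

6.20 s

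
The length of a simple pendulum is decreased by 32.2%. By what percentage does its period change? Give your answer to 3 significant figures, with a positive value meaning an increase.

-17.7%

T ∝ √L, so T'/T = √(0.6780) = 0.8234.
Percentage change in T = (0.8234 − 1) × 100% = -17.7%.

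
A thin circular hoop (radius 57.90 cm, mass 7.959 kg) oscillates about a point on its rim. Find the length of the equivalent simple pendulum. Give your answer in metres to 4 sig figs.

1.158 m

The equivalent simple-pendulum length is L_eq = I/(md), where I is about the pivot and d = 0.57900 m.
I_cm = mR² = 2.6682 kg·m², so I = I_cm + md² = 2.6682 + 2.6682 = 5.3364 kg·m².
L_eq = 5.3364/(7.959 × 0.57900) = 1.158 m.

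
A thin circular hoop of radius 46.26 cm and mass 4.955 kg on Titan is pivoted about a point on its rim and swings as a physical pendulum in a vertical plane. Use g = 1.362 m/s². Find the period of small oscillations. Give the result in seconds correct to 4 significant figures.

5.179 s

I_cm = mr² = 1.0604 kg·m². The pivot is at distance d = 0.4626 m from the centre of mass.
By the parallel-axis theorem, I = I_cm + md² = 1.0604 + 1.0604 = 2.1207 kg·m².
T = 2π√(I/(mgd)) = 2π√(2.1207/(4.955 × 1.362 × 0.4626)) = 5.179 s.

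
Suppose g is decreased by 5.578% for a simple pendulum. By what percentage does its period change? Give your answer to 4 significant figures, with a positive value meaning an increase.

T ∝ 1/√g, so T'/T = 1/√(0.94422) = 1.0291.
Percentage change in T = (1.0291 − 1) × 100% = 2.911%.

2.911%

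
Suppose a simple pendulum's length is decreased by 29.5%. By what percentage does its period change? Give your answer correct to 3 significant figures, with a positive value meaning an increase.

T ∝ √L, so T'/T = √(0.7050) = 0.8396.
Percentage change in T = (0.8396 − 1) × 100% = -16.0%.

-16.0%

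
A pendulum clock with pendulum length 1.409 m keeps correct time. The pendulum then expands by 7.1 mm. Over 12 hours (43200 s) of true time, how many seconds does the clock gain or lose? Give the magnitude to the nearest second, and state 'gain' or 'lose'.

T ∝ √L, so T'/T = √(1.41610/1.409) = 1.00252.
In 43200 s of true time the clock registers 43200/1.00252 = 43091.6 s, so it loses 108 s.

lose 108 s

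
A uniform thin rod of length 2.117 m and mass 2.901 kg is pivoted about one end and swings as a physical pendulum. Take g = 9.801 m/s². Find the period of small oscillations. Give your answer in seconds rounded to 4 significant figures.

For a physical pendulum T = 2π√(I/(mgd)), with d = 1.0585 m from pivot to centre of mass.
I_cm = mL²/12 = 2.901 × 2.117²/12 = 1.0834 kg·m²; I = I_cm + md² = 1.0834 + 2.901 × 1.0585² = 4.3338 kg·m².
T = 2π√(4.3338/(2.901 × 9.801 × 1.0585)) = 2.384 s.

2.384 s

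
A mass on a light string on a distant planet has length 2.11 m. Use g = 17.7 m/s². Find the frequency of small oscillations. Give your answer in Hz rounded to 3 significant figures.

0.461 Hz

T = 2π√(L/g) = 2π√(2.11/17.7) = 2.169 s, so f = 1/T = 0.461 Hz.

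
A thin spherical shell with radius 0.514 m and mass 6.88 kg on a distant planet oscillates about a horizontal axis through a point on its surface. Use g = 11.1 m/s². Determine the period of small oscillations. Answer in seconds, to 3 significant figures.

I_cm = (2/3)mr² = 1.212 kg·m². The pivot is at distance d = 0.514 m from the centre of mass.
By the parallel-axis theorem, I = I_cm + md² = 1.212 + 1.818 = 3.029 kg·m².
T = 2π√(I/(mgd)) = 2π√(3.029/(6.88 × 11.1 × 0.514)) = 1.75 s.

1.75 s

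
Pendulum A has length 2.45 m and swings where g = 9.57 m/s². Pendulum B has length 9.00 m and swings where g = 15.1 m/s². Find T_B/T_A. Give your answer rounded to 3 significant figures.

T = 2π√(L/g), so T_B/T_A = √((L_B/g_B)/(L_A/g_A)) = √((9.00/15.1)/(2.45/9.57)) = 1.53.

1.53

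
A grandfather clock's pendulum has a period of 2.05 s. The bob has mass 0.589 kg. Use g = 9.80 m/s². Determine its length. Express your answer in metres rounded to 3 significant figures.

From T = 2π√(L/g), L = gT²/(4π²) = 9.80 × 2.050²/(4π²) = 1.04 m.

1.04 m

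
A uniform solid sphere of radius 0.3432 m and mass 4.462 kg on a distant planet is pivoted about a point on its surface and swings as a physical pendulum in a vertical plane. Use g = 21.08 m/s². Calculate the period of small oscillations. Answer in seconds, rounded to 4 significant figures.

0.9486 s

I_cm = (2/5)mr² = 0.21022 kg·m². The pivot is at distance d = 0.3432 m from the centre of mass.
By the parallel-axis theorem, I = I_cm + md² = 0.21022 + 0.52556 = 0.73579 kg·m².
T = 2π√(I/(mgd)) = 2π√(0.73579/(4.462 × 21.08 × 0.3432)) = 0.9486 s.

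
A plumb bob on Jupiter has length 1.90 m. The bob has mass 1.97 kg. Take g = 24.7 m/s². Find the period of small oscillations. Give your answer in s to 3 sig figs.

T = 2π√(L/g) = 2π√(1.90/24.7) = 2π × 0.2774 = 1.74 s.

1.74 s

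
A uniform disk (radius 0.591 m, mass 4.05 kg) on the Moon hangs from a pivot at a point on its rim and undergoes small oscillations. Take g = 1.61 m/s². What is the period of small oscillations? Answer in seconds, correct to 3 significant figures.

I_cm = ½mr² = 0.7073 kg·m². The pivot is at distance d = 0.591 m from the centre of mass.
By the parallel-axis theorem, I = I_cm + md² = 0.7073 + 1.415 = 2.122 kg·m².
T = 2π√(I/(mgd)) = 2π√(2.122/(4.05 × 1.61 × 0.591)) = 4.66 s.

4.66 s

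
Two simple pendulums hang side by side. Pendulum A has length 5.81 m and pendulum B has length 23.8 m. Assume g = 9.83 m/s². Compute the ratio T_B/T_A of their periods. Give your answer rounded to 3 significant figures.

T ∝ √L, so T_B/T_A = √(L_B/L_A) = √(23.8/5.81) = 2.02.

2.02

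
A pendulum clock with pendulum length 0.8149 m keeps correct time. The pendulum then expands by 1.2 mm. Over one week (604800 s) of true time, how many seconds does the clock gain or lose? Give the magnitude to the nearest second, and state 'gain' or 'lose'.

T ∝ √L, so T'/T = √(0.81610/0.8149) = 1.00074.
In 604800 s of true time the clock registers 604800/1.00074 = 604355.2 s, so it loses 445 s.

lose 445 s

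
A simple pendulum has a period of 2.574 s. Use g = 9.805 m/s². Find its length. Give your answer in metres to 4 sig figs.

From T = 2π√(L/g), L = gT²/(4π²) = 9.805 × 2.5740²/(4π²) = 1.646 m.

1.646 m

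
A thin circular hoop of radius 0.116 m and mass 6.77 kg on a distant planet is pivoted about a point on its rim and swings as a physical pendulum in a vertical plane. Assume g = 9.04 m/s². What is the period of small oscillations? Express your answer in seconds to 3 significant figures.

I_cm = mr² = 0.09110 kg·m². The pivot is at distance d = 0.116 m from the centre of mass.
By the parallel-axis theorem, I = I_cm + md² = 0.09110 + 0.09110 = 0.1822 kg·m².
T = 2π√(I/(mgd)) = 2π√(0.1822/(6.77 × 9.04 × 0.116)) = 1.01 s.

1.01 s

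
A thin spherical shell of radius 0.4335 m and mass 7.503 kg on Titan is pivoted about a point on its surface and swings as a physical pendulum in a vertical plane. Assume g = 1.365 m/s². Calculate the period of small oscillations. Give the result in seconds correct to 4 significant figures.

I_cm = (2/3)mr² = 0.93999 kg·m². The pivot is at distance d = 0.4335 m from the centre of mass.
By the parallel-axis theorem, I = I_cm + md² = 0.93999 + 1.4100 = 2.3500 kg·m².
T = 2π√(I/(mgd)) = 2π√(2.3500/(7.503 × 1.365 × 0.4335)) = 4.571 s.

4.571 s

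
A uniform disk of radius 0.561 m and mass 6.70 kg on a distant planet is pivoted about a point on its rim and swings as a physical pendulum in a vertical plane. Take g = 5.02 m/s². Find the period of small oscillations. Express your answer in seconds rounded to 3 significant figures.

2.57 s

I_cm = ½mr² = 1.054 kg·m². The pivot is at distance d = 0.561 m from the centre of mass.
By the parallel-axis theorem, I = I_cm + md² = 1.054 + 2.109 = 3.163 kg·m².
T = 2π√(I/(mgd)) = 2π√(3.163/(6.70 × 5.02 × 0.561)) = 2.57 s.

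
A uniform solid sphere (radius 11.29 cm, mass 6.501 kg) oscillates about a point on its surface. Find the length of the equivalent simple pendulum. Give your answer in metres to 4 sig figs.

The equivalent simple-pendulum length is L_eq = I/(md), where I is about the pivot and d = 0.11290 m.
I_cm = (2/5)mR² = 0.033146 kg·m², so I = I_cm + md² = 0.033146 + 0.082864 = 0.11601 kg·m².
L_eq = 0.11601/(6.501 × 0.11290) = 0.1581 m.

0.1581 m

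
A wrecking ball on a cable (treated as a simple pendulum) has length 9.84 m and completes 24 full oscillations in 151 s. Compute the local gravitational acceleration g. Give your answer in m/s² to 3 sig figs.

T = 151/24 = 6.292 s.
From T = 2π√(L/g), g = 4π²L/T² = 4π² × 9.84/6.292² = 9.81 m/s².

9.81 m/s²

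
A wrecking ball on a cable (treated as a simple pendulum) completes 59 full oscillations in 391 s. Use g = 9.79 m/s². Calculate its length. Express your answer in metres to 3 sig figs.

T = 391/59 = 6.627 s.
From T = 2π√(L/g), L = gT²/(4π²) = 9.79 × 6.627²/(4π²) = 10.9 m.

10.9 m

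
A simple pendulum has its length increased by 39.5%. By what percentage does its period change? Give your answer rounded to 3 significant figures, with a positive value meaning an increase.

18.1%

T ∝ √L, so T'/T = √(1.395) = 1.181.
Percentage change in T = (1.181 − 1) × 100% = 18.1%.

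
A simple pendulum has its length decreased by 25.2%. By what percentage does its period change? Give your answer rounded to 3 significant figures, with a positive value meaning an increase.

-13.5%

T ∝ √L, so T'/T = √(0.7480) = 0.8649.
Percentage change in T = (0.8649 − 1) × 100% = -13.5%.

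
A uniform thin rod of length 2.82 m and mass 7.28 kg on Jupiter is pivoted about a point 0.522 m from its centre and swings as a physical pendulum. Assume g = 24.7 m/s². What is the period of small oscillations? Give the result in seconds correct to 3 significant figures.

1.69 s

For a physical pendulum T = 2π√(I/(mgd)), with d = 0.5220 m from pivot to centre of mass.
I_cm = mL²/12 = 7.28 × 2.82²/12 = 4.824 kg·m²; I = I_cm + md² = 4.824 + 7.28 × 0.5220² = 6.808 kg·m².
T = 2π√(6.808/(7.28 × 24.7 × 0.5220)) = 1.69 s.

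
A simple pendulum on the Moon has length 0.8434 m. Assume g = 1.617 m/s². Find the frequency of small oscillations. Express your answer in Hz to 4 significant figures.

T = 2π√(L/g) = 2π√(0.8434/1.617) = 4.5378 s, so f = 1/T = 0.2204 Hz.

0.2204 Hz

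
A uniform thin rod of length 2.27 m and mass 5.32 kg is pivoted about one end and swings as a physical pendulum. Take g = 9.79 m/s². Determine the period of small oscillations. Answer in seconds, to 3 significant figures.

For a physical pendulum T = 2π√(I/(mgd)), with d = 1.135 m from pivot to centre of mass.
I_cm = mL²/12 = 5.32 × 2.27²/12 = 2.284 kg·m²; I = I_cm + md² = 2.284 + 5.32 × 1.135² = 9.138 kg·m².
T = 2π√(9.138/(5.32 × 9.79 × 1.135)) = 2.47 s.

2.47 s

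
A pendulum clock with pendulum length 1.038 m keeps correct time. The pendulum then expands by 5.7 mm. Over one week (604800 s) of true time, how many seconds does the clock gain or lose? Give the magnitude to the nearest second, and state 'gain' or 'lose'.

T ∝ √L, so T'/T = √(1.04370/1.038) = 1.00274.
In 604800 s of true time the clock registers 604800/1.00274 = 603146.2 s, so it loses 1654 s.

lose 1654 s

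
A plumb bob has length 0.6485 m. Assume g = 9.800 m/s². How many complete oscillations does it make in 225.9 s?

139

T = 2π√(L/g) = 2π√(0.6485/9.800) = 1.6163 s.
Number of complete oscillations = ⌊225.9/1.6163⌋ = ⌊139.76⌋ = 139.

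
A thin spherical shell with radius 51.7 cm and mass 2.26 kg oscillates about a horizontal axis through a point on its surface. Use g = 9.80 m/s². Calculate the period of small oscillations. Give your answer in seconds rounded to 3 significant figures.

I_cm = (2/3)mr² = 0.4027 kg·m². The pivot is at distance d = 0.517 m from the centre of mass.
By the parallel-axis theorem, I = I_cm + md² = 0.4027 + 0.6041 = 1.007 kg·m².
T = 2π√(I/(mgd)) = 2π√(1.007/(2.26 × 9.80 × 0.517)) = 1.86 s.

1.86 s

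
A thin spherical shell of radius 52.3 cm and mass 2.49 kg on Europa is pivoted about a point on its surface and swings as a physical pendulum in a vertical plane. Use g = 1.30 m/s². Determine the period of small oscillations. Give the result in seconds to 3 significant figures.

5.14 s

I_cm = (2/3)mr² = 0.4541 kg·m². The pivot is at distance d = 0.523 m from the centre of mass.
By the parallel-axis theorem, I = I_cm + md² = 0.4541 + 0.6811 = 1.135 kg·m².
T = 2π√(I/(mgd)) = 2π√(1.135/(2.49 × 1.30 × 0.523)) = 5.14 s.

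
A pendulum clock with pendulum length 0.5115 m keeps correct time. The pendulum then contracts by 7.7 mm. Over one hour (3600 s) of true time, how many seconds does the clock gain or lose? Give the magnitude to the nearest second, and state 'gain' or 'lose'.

T ∝ √L, so T'/T = √(0.50380/0.5115) = 0.992445.
In 3600 s of true time the clock registers 3600/0.992445 = 3627.4 s, so it gains 27 s.

gain 27 s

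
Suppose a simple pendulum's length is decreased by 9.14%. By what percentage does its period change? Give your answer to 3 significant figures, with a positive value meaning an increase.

T ∝ √L, so T'/T = √(0.9086) = 0.9532.
Percentage change in T = (0.9532 − 1) × 100% = -4.68%.

-4.68%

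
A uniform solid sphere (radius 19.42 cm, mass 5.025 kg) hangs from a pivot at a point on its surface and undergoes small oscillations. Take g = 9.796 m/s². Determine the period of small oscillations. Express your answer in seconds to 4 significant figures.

I_cm = (2/5)mr² = 0.075804 kg·m². The pivot is at distance d = 0.1942 m from the centre of mass.
By the parallel-axis theorem, I = I_cm + md² = 0.075804 + 0.18951 = 0.26532 kg·m².
T = 2π√(I/(mgd)) = 2π√(0.26532/(5.025 × 9.796 × 0.1942)) = 1.047 s.

1.047 s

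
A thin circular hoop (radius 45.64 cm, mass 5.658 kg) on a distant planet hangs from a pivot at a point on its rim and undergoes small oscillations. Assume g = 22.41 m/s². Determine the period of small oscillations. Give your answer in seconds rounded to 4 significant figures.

1.268 s

I_cm = mr² = 1.1786 kg·m². The pivot is at distance d = 0.4564 m from the centre of mass.
By the parallel-axis theorem, I = I_cm + md² = 1.1786 + 1.1786 = 2.3571 kg·m².
T = 2π√(I/(mgd)) = 2π√(2.3571/(5.658 × 22.41 × 0.4564)) = 1.268 s.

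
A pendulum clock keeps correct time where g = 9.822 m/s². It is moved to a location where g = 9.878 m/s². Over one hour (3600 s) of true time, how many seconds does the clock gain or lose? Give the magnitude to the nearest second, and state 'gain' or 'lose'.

gain 10 s

The clock's period scales as T ∝ 1/√g, so T'/T = √(9.822/9.878) = 0.997161.
In 3600 s of true time the clock registers 3600/0.997161 = 3610.2 s, so it gains 10 s.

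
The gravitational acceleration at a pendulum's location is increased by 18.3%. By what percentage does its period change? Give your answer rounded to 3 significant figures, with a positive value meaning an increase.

T ∝ 1/√g, so T'/T = 1/√(1.183) = 0.9194.
Percentage change in T = (0.9194 − 1) × 100% = -8.06%.

-8.06%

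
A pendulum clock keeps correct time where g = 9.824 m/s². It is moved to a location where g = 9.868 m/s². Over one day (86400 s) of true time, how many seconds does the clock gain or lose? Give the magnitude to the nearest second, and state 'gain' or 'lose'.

gain 193 s

The clock's period scales as T ∝ 1/√g, so T'/T = √(9.824/9.868) = 0.997768.
In 86400 s of true time the clock registers 86400/0.997768 = 86593.3 s, so it gains 193 s.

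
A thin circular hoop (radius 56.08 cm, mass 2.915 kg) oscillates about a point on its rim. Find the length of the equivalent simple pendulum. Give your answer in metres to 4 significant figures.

1.122 m

The equivalent simple-pendulum length is L_eq = I/(md), where I is about the pivot and d = 0.56080 m.
I_cm = mR² = 0.91676 kg·m², so I = I_cm + md² = 0.91676 + 0.91676 = 1.8335 kg·m².
L_eq = 1.8335/(2.915 × 0.56080) = 1.122 m.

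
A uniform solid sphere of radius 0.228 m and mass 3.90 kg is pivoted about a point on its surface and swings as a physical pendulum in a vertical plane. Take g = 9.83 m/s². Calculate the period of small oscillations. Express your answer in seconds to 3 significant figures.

1.13 s

I_cm = (2/5)mr² = 0.08110 kg·m². The pivot is at distance d = 0.228 m from the centre of mass.
By the parallel-axis theorem, I = I_cm + md² = 0.08110 + 0.2027 = 0.2838 kg·m².
T = 2π√(I/(mgd)) = 2π√(0.2838/(3.90 × 9.83 × 0.228)) = 1.13 s.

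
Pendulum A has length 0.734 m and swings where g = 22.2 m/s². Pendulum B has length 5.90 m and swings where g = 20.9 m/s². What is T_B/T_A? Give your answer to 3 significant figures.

2.92

T = 2π√(L/g), so T_B/T_A = √((L_B/g_B)/(L_A/g_A)) = √((5.90/20.9)/(0.734/22.2)) = 2.92.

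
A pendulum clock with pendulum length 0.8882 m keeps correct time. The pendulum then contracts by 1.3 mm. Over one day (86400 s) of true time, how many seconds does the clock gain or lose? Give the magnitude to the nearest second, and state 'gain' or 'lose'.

gain 63 s

T ∝ √L, so T'/T = √(0.88690/0.8882) = 0.999268.
In 86400 s of true time the clock registers 86400/0.999268 = 86463.3 s, so it gains 63 s.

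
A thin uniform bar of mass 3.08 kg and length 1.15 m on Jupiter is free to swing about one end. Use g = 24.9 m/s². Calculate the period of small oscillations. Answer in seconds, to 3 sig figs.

For a physical pendulum T = 2π√(I/(mgd)), with d = 0.5750 m from pivot to centre of mass.
I_cm = mL²/12 = 3.08 × 1.15²/12 = 0.3394 kg·m²; I = I_cm + md² = 0.3394 + 3.08 × 0.5750² = 1.358 kg·m².
T = 2π√(1.358/(3.08 × 24.9 × 0.5750)) = 1.10 s.

1.10 s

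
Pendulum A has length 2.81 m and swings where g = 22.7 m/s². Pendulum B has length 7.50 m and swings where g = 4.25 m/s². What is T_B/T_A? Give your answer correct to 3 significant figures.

T = 2π√(L/g), so T_B/T_A = √((L_B/g_B)/(L_A/g_A)) = √((7.50/4.25)/(2.81/22.7)) = 3.78.

3.78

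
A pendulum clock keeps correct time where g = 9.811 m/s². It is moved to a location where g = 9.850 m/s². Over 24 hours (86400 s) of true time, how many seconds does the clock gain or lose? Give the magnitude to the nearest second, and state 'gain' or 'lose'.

gain 172 s

The clock's period scales as T ∝ 1/√g, so T'/T = √(9.811/9.850) = 0.998018.
In 86400 s of true time the clock registers 86400/0.998018 = 86571.6 s, so it gains 172 s.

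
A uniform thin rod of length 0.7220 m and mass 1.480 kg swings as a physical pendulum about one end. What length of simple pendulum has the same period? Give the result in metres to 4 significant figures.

0.4813 m

The equivalent simple-pendulum length is L_eq = I/(md), where I is about the pivot and d = 0.36100 m.
I_cm = (1/12)mL² = 0.064292 kg·m², so I = I_cm + md² = 0.064292 + 0.19288 = 0.25717 kg·m².
L_eq = 0.25717/(1.480 × 0.36100) = 0.4813 m.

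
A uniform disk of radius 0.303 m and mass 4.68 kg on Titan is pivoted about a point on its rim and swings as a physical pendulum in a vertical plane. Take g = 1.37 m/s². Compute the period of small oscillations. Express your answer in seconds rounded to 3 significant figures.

3.62 s

I_cm = ½mr² = 0.2148 kg·m². The pivot is at distance d = 0.303 m from the centre of mass.
By the parallel-axis theorem, I = I_cm + md² = 0.2148 + 0.4297 = 0.6445 kg·m².
T = 2π√(I/(mgd)) = 2π√(0.6445/(4.68 × 1.37 × 0.303)) = 3.62 s.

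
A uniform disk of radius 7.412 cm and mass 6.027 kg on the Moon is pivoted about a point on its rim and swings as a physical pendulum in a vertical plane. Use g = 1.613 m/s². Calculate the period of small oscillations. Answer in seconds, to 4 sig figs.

I_cm = ½mr² = 0.016555 kg·m². The pivot is at distance d = 0.07412 m from the centre of mass.
By the parallel-axis theorem, I = I_cm + md² = 0.016555 + 0.033111 = 0.049666 kg·m².
T = 2π√(I/(mgd)) = 2π√(0.049666/(6.027 × 1.613 × 0.07412)) = 1.650 s.

1.650 s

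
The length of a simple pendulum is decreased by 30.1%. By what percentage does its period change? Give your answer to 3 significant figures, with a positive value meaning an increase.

T ∝ √L, so T'/T = √(0.6990) = 0.8361.
Percentage change in T = (0.8361 − 1) × 100% = -16.4%.

-16.4%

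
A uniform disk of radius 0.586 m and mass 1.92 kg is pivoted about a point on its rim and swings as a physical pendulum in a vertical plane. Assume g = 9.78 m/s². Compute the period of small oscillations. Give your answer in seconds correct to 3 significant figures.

1.88 s

I_cm = ½mr² = 0.3297 kg·m². The pivot is at distance d = 0.586 m from the centre of mass.
By the parallel-axis theorem, I = I_cm + md² = 0.3297 + 0.6593 = 0.9890 kg·m².
T = 2π√(I/(mgd)) = 2π√(0.9890/(1.92 × 9.78 × 0.586)) = 1.88 s.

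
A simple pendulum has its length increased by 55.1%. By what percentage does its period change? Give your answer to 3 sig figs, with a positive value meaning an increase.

T ∝ √L, so T'/T = √(1.551) = 1.245.
Percentage change in T = (1.245 − 1) × 100% = 24.5%.

24.5%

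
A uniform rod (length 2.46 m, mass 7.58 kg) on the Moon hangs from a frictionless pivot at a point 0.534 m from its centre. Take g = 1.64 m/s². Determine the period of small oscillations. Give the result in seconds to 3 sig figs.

5.97 s

For a physical pendulum T = 2π√(I/(mgd)), with d = 0.5340 m from pivot to centre of mass.
I_cm = mL²/12 = 7.58 × 2.46²/12 = 3.823 kg·m²; I = I_cm + md² = 3.823 + 7.58 × 0.5340² = 5.984 kg·m².
T = 2π√(5.984/(7.58 × 1.64 × 0.5340)) = 5.97 s.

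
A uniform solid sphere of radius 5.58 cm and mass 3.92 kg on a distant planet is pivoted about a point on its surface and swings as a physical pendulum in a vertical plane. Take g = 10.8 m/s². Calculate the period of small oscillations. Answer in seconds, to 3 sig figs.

I_cm = (2/5)mr² = 0.004882 kg·m². The pivot is at distance d = 0.0558 m from the centre of mass.
By the parallel-axis theorem, I = I_cm + md² = 0.004882 + 0.01221 = 0.01709 kg·m².
T = 2π√(I/(mgd)) = 2π√(0.01709/(3.92 × 10.8 × 0.0558)) = 0.534 s.

0.534 s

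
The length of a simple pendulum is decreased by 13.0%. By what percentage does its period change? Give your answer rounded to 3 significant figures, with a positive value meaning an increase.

T ∝ √L, so T'/T = √(0.8700) = 0.9327.
Percentage change in T = (0.9327 − 1) × 100% = -6.73%.

-6.73%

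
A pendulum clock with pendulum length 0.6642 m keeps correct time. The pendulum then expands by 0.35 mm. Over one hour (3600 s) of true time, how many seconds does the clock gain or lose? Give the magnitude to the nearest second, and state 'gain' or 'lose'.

lose 1 s

T ∝ √L, so T'/T = √(0.66455/0.6642) = 1.00026.
In 3600 s of true time the clock registers 3600/1.00026 = 3599.1 s, so it loses 1 s.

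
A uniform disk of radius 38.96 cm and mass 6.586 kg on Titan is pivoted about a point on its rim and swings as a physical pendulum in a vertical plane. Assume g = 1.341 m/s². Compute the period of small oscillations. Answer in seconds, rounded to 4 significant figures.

4.148 s

I_cm = ½mr² = 0.49984 kg·m². The pivot is at distance d = 0.3896 m from the centre of mass.
By the parallel-axis theorem, I = I_cm + md² = 0.49984 + 0.99968 = 1.4995 kg·m².
T = 2π√(I/(mgd)) = 2π√(1.4995/(6.586 × 1.341 × 0.3896)) = 4.148 s.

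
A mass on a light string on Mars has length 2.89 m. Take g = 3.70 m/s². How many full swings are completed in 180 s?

T = 2π√(L/g) = 2π√(2.89/3.70) = 5.553 s.
Number of complete oscillations = ⌊180/5.553⌋ = ⌊32.41⌋ = 32.

32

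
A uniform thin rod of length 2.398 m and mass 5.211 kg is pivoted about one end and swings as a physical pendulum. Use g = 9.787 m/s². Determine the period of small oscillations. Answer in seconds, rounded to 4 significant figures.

For a physical pendulum T = 2π√(I/(mgd)), with d = 1.1990 m from pivot to centre of mass.
I_cm = mL²/12 = 5.211 × 2.398²/12 = 2.4971 kg·m²; I = I_cm + md² = 2.4971 + 5.211 × 1.1990² = 9.9885 kg·m².
T = 2π√(9.9885/(5.211 × 9.787 × 1.1990)) = 2.539 s.

2.539 s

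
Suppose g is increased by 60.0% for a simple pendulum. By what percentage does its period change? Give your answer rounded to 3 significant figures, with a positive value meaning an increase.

-20.9%

T ∝ 1/√g, so T'/T = 1/√(1.600) = 0.7906.
Percentage change in T = (0.7906 − 1) × 100% = -20.9%.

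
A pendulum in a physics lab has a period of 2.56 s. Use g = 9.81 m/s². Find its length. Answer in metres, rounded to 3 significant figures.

From T = 2π√(L/g), L = gT²/(4π²) = 9.81 × 2.560²/(4π²) = 1.63 m.

1.63 m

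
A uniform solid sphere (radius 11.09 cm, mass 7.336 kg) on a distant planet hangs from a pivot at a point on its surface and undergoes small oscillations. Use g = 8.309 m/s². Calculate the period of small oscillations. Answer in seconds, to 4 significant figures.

I_cm = (2/5)mr² = 0.036090 kg·m². The pivot is at distance d = 0.1109 m from the centre of mass.
By the parallel-axis theorem, I = I_cm + md² = 0.036090 + 0.090224 = 0.12631 kg·m².
T = 2π√(I/(mgd)) = 2π√(0.12631/(7.336 × 8.309 × 0.1109)) = 0.8589 s.

0.8589 s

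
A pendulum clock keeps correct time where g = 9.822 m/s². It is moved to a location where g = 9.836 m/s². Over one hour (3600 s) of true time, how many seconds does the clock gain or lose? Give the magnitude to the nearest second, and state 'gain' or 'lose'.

gain 3 s

The clock's period scales as T ∝ 1/√g, so T'/T = √(9.822/9.836) = 0.999288.
In 3600 s of true time the clock registers 3600/0.999288 = 3602.6 s, so it gains 3 s.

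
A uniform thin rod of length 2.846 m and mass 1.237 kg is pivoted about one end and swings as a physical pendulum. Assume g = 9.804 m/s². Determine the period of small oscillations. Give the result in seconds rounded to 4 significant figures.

2.764 s

For a physical pendulum T = 2π√(I/(mgd)), with d = 1.4230 m from pivot to centre of mass.
I_cm = mL²/12 = 1.237 × 2.846²/12 = 0.83495 kg·m²; I = I_cm + md² = 0.83495 + 1.237 × 1.4230² = 3.3398 kg·m².
T = 2π√(3.3398/(1.237 × 9.804 × 1.4230)) = 2.764 s.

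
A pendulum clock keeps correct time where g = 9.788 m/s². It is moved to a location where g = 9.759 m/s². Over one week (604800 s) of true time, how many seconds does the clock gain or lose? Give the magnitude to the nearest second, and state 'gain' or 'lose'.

lose 897 s

The clock's period scales as T ∝ 1/√g, so T'/T = √(9.788/9.759) = 1.00148.
In 604800 s of true time the clock registers 604800/1.00148 = 603903.4 s, so it loses 897 s.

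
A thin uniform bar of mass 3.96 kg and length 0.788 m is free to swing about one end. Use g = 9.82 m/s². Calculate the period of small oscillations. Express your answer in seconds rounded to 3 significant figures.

1.45 s

For a physical pendulum T = 2π√(I/(mgd)), with d = 0.3940 m from pivot to centre of mass.
I_cm = mL²/12 = 3.96 × 0.788²/12 = 0.2049 kg·m²; I = I_cm + md² = 0.2049 + 3.96 × 0.3940² = 0.8196 kg·m².
T = 2π√(0.8196/(3.96 × 9.82 × 0.3940)) = 1.45 s.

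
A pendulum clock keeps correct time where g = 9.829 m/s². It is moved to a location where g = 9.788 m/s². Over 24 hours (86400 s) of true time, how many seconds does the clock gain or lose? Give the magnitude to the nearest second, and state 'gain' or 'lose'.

lose 180 s

The clock's period scales as T ∝ 1/√g, so T'/T = √(9.829/9.788) = 1.00209.
In 86400 s of true time the clock registers 86400/1.00209 = 86219.6 s, so it loses 180 s.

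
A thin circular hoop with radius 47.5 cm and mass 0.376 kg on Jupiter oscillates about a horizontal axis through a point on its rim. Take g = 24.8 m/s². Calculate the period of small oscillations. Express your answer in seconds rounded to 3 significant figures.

I_cm = mr² = 0.08483 kg·m². The pivot is at distance d = 0.475 m from the centre of mass.
By the parallel-axis theorem, I = I_cm + md² = 0.08483 + 0.08483 = 0.1697 kg·m².
T = 2π√(I/(mgd)) = 2π√(0.1697/(0.376 × 24.8 × 0.475)) = 1.23 s.

1.23 s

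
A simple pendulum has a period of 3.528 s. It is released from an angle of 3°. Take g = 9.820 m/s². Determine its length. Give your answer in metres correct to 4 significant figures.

From T = 2π√(L/g), L = gT²/(4π²) = 9.820 × 3.5280²/(4π²) = 3.096 m.

3.096 m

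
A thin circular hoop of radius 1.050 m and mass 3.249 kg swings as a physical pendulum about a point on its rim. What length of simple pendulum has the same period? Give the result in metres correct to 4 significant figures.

The equivalent simple-pendulum length is L_eq = I/(md), where I is about the pivot and d = 1.0500 m.
I_cm = mR² = 3.5820 kg·m², so I = I_cm + md² = 3.5820 + 3.5820 = 7.1640 kg·m².
L_eq = 7.1640/(3.249 × 1.0500) = 2.100 m.

2.100 m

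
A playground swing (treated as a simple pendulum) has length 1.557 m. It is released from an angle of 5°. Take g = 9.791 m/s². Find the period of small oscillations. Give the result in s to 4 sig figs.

T = 2π√(L/g) = 2π√(1.557/9.791) = 2π × 0.39878 = 2.506 s.

2.506 s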